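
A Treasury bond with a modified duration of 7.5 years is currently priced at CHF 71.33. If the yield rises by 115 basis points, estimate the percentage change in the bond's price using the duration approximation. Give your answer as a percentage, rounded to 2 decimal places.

Duration approximation: ΔP/P ≈ -D_mod · Δy = -7.5 × (+0.0115) = -0.086250.
As a percentage: -8.6250%.

-8.63%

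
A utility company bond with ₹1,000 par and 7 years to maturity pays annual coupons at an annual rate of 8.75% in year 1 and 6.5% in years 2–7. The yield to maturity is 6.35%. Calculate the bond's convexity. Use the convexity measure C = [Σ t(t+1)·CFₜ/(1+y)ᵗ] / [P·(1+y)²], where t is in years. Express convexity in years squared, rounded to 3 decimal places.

With y = 0.0635:
  t   CF        PV=CF/(1+0.0635)^t    t·PV        t(t+1)·PV
  1        87.50        82.2755        82.2755         164.5510
  2        65.00        57.4696       114.9393         344.8178
  3        65.00        54.0382       162.1146         648.4584
  4        65.00        50.8117       203.2466       1,016.2332
  5        65.00        47.7778       238.8889       1,433.3331
  6        65.00        44.9250       269.5502       1,886.8513
  7     1,065.00       692.1292     4,844.9041      38,759.2331
  Σ                  1,029.4270     5,915.9192      44,253.4779
P = 1,029.4270.
Convexity = Σ t(t+1)·PV / [P·(1+y)²] = 44,253.4779 / (1,029.4270 × 1.131032) = 38.00816.

38.008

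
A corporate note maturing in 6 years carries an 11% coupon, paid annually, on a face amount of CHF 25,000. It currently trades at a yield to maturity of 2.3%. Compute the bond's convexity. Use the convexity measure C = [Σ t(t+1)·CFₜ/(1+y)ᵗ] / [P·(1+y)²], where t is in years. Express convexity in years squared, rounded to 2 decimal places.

30.75

With y = 0.023:
  t   CF        PV=CF/(1+0.023)^t    t·PV        t(t+1)·PV
  1     2,750.00     2,688.1720     2,688.1720       5,376.3441
  2     2,750.00     2,627.7342     5,255.4683      15,766.4049
  3     2,750.00     2,568.6551     7,705.9653      30,823.8611
  4     2,750.00     2,510.9043    10,043.6172      50,218.0858
  5     2,750.00     2,454.4519    12,272.2595      73,633.5569
  6    27,750.00    24,210.8025   145,264.8151   1,016,853.7055
  Σ                 37,060.7200   183,230.2974   1,192,671.9584
P = 37,060.7200.
Convexity = Σ t(t+1)·PV / [P·(1+y)²] = 1,192,671.9584 / (37,060.7200 × 1.046529) = 30.75076.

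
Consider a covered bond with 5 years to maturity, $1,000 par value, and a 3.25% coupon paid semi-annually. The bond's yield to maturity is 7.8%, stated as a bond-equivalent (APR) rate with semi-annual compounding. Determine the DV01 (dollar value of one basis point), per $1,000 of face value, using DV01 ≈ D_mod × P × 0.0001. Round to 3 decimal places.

Periodic yield y = 0.039.
  t   CF        PV=CF/(1+0.039)^t    t·PV
  1        16.25        15.6400        15.6400
  2        16.25        15.0530        30.1059
  3        16.25        14.4879        43.4638
  4        16.25        13.9441        55.7765
  5        16.25        13.4207        67.1036
  6        16.25        12.9170        77.5017
  7        16.25        12.4321        87.0247
  8        16.25        11.9654        95.7236
  9        16.25        11.5163       103.6468
  10    1,016.25       693.1785     6,931.7850
  Σ                    814.5551     7,507.7717
P = 814.5551; D_Mac = 9.21702 half-year periods = 4.60851 yrs; D_mod = 4.43553 yrs.
DV01 ≈ 4.43553 × 814.5551 × 0.0001 = 0.361298.

$0.361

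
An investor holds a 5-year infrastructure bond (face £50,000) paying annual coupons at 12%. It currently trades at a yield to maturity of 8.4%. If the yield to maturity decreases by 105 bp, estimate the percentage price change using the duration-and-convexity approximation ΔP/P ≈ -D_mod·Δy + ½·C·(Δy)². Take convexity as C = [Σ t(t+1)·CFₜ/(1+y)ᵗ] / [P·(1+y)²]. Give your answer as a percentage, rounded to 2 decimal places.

+4.08%

With y = 0.084:
  t   CF        PV=CF/(1+0.084)^t    t·PV        t(t+1)·PV
  1     6,000.00     5,535.0554     5,535.0554      11,070.1107
  2     6,000.00     5,106.1396    10,212.2792      30,636.8377
  3     6,000.00     4,710.4609    14,131.3827      56,525.5309
  4     6,000.00     4,345.4436    17,381.7746      86,908.8728
  5    56,000.00    37,414.6439   187,073.2195   1,122,439.3167
  Σ                 57,111.7434   234,333.7113   1,307,580.6688
P = 57,111.7434; D_Mac = 4.10307 yrs; D_mod = 3.78512 yrs; C = 19.48429.
Duration effect: -3.78512 × (-0.0105) = +0.039744
Convexity effect: 0.5 × 19.48429 × (-0.0105)² = +0.0010741
ΔP/P ≈ +0.039744 + 0.0010741 = +0.040818 = +4.0818%.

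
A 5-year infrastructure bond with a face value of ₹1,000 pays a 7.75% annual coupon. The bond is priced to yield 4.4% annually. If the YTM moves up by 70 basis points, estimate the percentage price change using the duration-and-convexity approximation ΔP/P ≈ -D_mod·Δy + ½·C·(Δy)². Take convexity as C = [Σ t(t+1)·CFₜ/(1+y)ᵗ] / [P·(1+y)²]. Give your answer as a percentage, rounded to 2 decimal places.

With y = 0.044:
  t   CF        PV=CF/(1+0.044)^t    t·PV        t(t+1)·PV
  1        77.50        74.2337        74.2337         148.4674
  2        77.50        71.1051       142.2102         426.6306
  3        77.50        68.1083       204.3250         817.2999
  4        77.50        65.2379       260.9514       1,304.7572
  5     1,077.50       868.7899     4,343.9497      26,063.6983
  Σ                  1,147.4749     5,025.6700      28,760.8534
P = 1,147.4749; D_Mac = 4.37976 yrs; D_mod = 4.19518 yrs; C = 22.99628.
Duration effect: -4.19518 × (+0.007) = -0.029366
Convexity effect: 0.5 × 22.99628 × (0.007)² = +0.0005634
ΔP/P ≈ -0.029366 + 0.0005634 = -0.028803 = -2.8803%.

-2.88%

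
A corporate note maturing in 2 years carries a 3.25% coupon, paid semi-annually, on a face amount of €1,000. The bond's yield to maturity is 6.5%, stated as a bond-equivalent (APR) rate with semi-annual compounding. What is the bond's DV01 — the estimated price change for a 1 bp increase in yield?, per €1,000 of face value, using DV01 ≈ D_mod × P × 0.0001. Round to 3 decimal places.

€0.178

Periodic yield y = 0.0325.
  t   CF        PV=CF/(1+0.0325)^t    t·PV
  1        16.25        15.7385        15.7385
  2        16.25        15.2431        30.4862
  3        16.25        14.7633        44.2899
  4     1,016.25       894.2116     3,576.8465
  Σ                    939.9565     3,667.3611
P = 939.9565; D_Mac = 3.90163 half-year periods = 1.95081 yrs; D_mod = 1.88941 yrs.
DV01 ≈ 1.88941 × 939.9565 × 0.0001 = 0.177596.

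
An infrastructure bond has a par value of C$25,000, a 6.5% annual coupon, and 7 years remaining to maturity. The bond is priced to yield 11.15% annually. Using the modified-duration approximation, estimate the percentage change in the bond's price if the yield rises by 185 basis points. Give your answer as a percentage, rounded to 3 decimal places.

Periodic yield y = 0.1115. Modified duration first:
  t   CF        PV=CF/(1+0.1115)^t    t·PV
  1     1,625.00     1,461.9883     1,461.9883
  2     1,625.00     1,315.3291     2,630.6582
  3     1,625.00     1,183.3820     3,550.1460
  4     1,625.00     1,064.6712     4,258.6847
  5     1,625.00       957.8688     4,789.3440
  6     1,625.00       861.7803     5,170.6818
  7    26,625.00    12,703.4987    88,924.4908
  Σ                 19,548.5184   110,785.9940
P = 19,548.5184; D_Mac = 5.66723 yrs; D_mod = 5.66723/(1+0.1115) = 5.09872 yrs.
ΔP/P ≈ -D_mod · Δy = -5.09872 × (+0.0185) = -0.094326 = -9.4326%.

-9.433%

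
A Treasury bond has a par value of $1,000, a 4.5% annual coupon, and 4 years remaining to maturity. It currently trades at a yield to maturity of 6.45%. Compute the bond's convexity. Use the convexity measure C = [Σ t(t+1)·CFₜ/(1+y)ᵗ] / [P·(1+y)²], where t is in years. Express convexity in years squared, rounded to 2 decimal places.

16.12

With y = 0.0645:
  t   CF        PV=CF/(1+0.0645)^t    t·PV        t(t+1)·PV
  1        45.00        42.2734        42.2734          84.5467
  2        45.00        39.7119        79.4239         238.2717
  3        45.00        37.3057       111.9172         447.6687
  4     1,045.00       813.8299     3,255.3195      16,276.5975
  Σ                    933.1209     3,488.9339      17,047.0846
P = 933.1209.
Convexity = Σ t(t+1)·PV / [P·(1+y)²] = 17,047.0846 / (933.1209 × 1.133160) = 16.12207.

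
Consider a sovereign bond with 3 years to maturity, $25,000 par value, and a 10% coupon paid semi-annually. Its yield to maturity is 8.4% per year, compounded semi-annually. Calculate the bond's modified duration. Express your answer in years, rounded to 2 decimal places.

Periodic yield y = 0.042. First find Macaulay duration:
  t   CF        PV=CF/(1+0.042)^t    t·PV
  1     1,250.00     1,199.6161     1,199.6161
  2     1,250.00     1,151.2631     2,302.5261
  3     1,250.00     1,104.8590     3,314.5770
  4     1,250.00     1,060.3253     4,241.3013
  5     1,250.00     1,017.5867     5,087.9335
  6    26,250.00    20,507.9851   123,047.9108
  Σ                 26,041.6353   139,193.8648
P = 26,041.6353; Macaulay duration = 139,193.8648 / 26,041.6353 = 5.34505 half-year periods = 2.67253 years.
Modified duration = D_Mac / (1 + y) = 2.67253 / 1.042 = 2.56480 years.

2.56 years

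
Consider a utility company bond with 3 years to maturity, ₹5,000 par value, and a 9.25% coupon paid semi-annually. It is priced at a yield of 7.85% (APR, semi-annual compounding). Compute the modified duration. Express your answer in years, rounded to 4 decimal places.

2.5921 years

Periodic yield y = 0.03925. First find Macaulay duration:
  t   CF        PV=CF/(1+0.03925)^t    t·PV
  1       231.25       222.5162       222.5162
  2       231.25       214.1123       428.2247
  3       231.25       206.0258       618.0774
  4       231.25       198.2447       792.9788
  5       231.25       190.7575       953.7874
  6     5,231.25     4,152.2670    24,913.6023
  Σ                  5,183.9236    27,929.1868
P = 5,183.9236; Macaulay duration = 27,929.1868 / 5,183.9236 = 5.38765 half-year periods = 2.69383 years.
Modified duration = D_Mac / (1 + y) = 2.69383 / 1.03925 = 2.59209 years.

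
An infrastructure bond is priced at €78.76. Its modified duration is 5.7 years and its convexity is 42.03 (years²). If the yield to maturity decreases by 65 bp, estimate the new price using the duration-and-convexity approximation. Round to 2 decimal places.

€81.75

Duration effect: -D_mod·Δy = -5.7 × (-0.0065) = +0.037050
Convexity effect: ½·C·(Δy)² = 0.5 × 42.03 × (-0.0065)² = +0.00088788375
ΔP/P ≈ +0.037050 + 0.00088788375 = +0.03793788375
New price ≈ 78.76 × (1 + 0.03793788375) = 81.74798772415.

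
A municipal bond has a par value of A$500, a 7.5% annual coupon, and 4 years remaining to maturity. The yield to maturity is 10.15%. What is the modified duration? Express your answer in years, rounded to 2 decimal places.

Periodic yield y = 0.1015. First find Macaulay duration:
  t   CF        PV=CF/(1+0.1015)^t    t·PV
  1        37.50        34.0445        34.0445
  2        37.50        30.9074        61.8148
  3        37.50        28.0594        84.1781
  4       537.50       365.1241     1,460.4963
  Σ                    458.1353     1,640.5336
P = 458.1353; Macaulay duration = 1,640.5336 / 458.1353 = 3.58089 years.
Modified duration = D_Mac / (1 + y) = 3.58089 / 1.1015 = 3.25092 years.

3.25 years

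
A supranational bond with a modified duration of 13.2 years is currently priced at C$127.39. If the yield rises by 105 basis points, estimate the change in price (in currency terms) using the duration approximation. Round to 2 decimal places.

-C$17.66

Duration approximation: ΔP/P ≈ -D_mod · Δy = -13.2 × (+0.0105) = -0.138600.
ΔP ≈ 127.39 × (-0.138600) = -17.656254.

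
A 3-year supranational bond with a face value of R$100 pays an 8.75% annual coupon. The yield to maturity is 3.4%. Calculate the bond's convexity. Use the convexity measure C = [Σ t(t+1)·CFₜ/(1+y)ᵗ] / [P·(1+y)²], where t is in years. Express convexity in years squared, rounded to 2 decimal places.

10.14

With y = 0.034:
  t   CF        PV=CF/(1+0.034)^t    t·PV        t(t+1)·PV
  1         8.75         8.4623         8.4623          16.9246
  2         8.75         8.1840        16.3681          49.1042
  3       108.75        98.3711       295.1134       1,180.4535
  Σ                    115.0174       319.9437       1,246.4822
P = 115.0174.
Convexity = Σ t(t+1)·PV / [P·(1+y)²] = 1,246.4822 / (115.0174 × 1.069156) = 10.13634.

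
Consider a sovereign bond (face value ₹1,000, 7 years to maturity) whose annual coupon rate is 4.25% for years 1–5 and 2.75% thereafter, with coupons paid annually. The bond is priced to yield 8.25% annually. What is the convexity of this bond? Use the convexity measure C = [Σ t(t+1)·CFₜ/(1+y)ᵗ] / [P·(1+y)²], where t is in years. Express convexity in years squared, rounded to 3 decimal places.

With y = 0.0825:
  t   CF        PV=CF/(1+0.0825)^t    t·PV        t(t+1)·PV
  1        42.50        39.2610        39.2610          78.5219
  2        42.50        36.2688        72.5376         217.6128
  3        42.50        33.5047       100.5140         402.0559
  4        42.50        30.9512       123.8047         619.0237
  5        42.50        28.5923       142.9616         857.7696
  6        27.50        17.0909       102.5455         717.8183
  7     1,027.50       589.9110     4,129.3770      33,035.0161
  Σ                    775.5798     4,711.0014      35,927.8184
P = 775.5798.
Convexity = Σ t(t+1)·PV / [P·(1+y)²] = 35,927.8184 / (775.5798 × 1.171806) = 39.53198.

39.532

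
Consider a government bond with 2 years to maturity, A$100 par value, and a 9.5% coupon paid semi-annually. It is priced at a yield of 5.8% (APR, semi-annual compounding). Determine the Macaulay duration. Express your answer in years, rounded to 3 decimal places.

1.873 years

Periodic yield y = 0.029. Discount each cash flow and weight by its period:
  t   CF        PV=CF/(1+0.029)^t    t·PV
  1         4.75         4.6161         4.6161
  2         4.75         4.4860         8.9721
  3         4.75         4.3596        13.0788
  4       104.75        93.4313       373.7253
  Σ                    106.8931       400.3924
Price P = Σ PV = 106.8931.
Macaulay duration = Σ(t·PV) / P = 400.3924 / 106.8931 = 3.74573 half-year periods.
In years: 3.74573 / 2 = 1.87286 years.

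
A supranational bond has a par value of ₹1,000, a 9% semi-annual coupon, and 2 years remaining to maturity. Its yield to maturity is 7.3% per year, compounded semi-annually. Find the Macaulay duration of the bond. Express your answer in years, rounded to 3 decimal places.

Periodic yield y = 0.0365. Discount each cash flow and weight by its period:
  t   CF        PV=CF/(1+0.0365)^t    t·PV
  1        45.00        43.4153        43.4153
  2        45.00        41.8865        83.7730
  3        45.00        40.4115       121.2344
  4     1,045.00       905.3970     3,621.5881
  Σ                  1,031.1103     3,870.0108
Price P = Σ PV = 1,031.1103.
Macaulay duration = Σ(t·PV) / P = 3,870.0108 / 1,031.1103 = 3.75325 half-year periods.
In years: 3.75325 / 2 = 1.87662 years.

1.877 years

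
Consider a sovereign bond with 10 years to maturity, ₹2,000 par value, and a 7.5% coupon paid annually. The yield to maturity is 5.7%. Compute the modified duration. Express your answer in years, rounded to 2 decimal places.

Periodic yield y = 0.057. First find Macaulay duration:
  t   CF        PV=CF/(1+0.057)^t    t·PV
  1       150.00       141.9111       141.9111
  2       150.00       134.2583       268.5167
  3       150.00       127.0183       381.0549
  4       150.00       120.1687       480.6747
  5       150.00       113.6884       568.4422
  6       150.00       107.5577       645.3459
  7       150.00       101.7575       712.3024
  8       150.00        96.2701       770.1607
  9       150.00        91.0786       819.7075
  10    2,150.00     1,235.0615    12,350.6151
  Σ                  2,268.7702    17,138.7312
P = 2,268.7702; Macaulay duration = 17,138.7312 / 2,268.7702 = 7.55419 years.
Modified duration = D_Mac / (1 + y) = 7.55419 / 1.057 = 7.14683 years.

7.15 years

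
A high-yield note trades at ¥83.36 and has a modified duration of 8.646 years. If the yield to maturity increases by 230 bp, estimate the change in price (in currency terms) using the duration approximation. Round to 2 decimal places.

-¥16.58

Duration approximation: ΔP/P ≈ -D_mod · Δy = -8.646 × (+0.023) = -0.198858.
ΔP ≈ 83.36 × (-0.198858) = -16.57680288.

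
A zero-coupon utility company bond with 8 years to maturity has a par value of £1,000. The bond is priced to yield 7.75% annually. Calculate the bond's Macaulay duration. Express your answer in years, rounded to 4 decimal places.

8.0000 years

A zero-coupon bond has a single cash flow at maturity, so its Macaulay duration equals its maturity: 8 years.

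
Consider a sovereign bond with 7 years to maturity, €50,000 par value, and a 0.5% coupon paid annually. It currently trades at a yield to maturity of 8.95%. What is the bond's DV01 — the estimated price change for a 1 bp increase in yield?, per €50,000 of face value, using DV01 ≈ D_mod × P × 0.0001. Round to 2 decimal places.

Periodic yield y = 0.0895.
  t   CF        PV=CF/(1+0.0895)^t    t·PV
  1       250.00       229.4631       229.4631
  2       250.00       210.6132       421.2264
  3       250.00       193.3118       579.9353
  4       250.00       177.4316       709.7266
  5       250.00       162.8560       814.2801
  6       250.00       149.4778       896.8666
  7    50,250.00    27,576.8987   193,038.2910
  Σ                 28,700.0522   196,689.7890
P = 28,700.0522; D_Mac = 6.85329 yrs; D_mod = 6.29031 yrs.
DV01 ≈ 6.29031 × 28,700.0522 × 0.0001 = 18.053216.

€18.05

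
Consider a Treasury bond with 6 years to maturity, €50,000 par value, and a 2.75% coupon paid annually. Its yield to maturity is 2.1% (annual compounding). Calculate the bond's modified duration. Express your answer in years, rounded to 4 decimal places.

5.5051 years

Periodic yield y = 0.021. First find Macaulay duration:
  t   CF        PV=CF/(1+0.021)^t    t·PV
  1     1,375.00     1,346.7189     1,346.7189
  2     1,375.00     1,319.0195     2,638.0390
  3     1,375.00     1,291.8898     3,875.6694
  4     1,375.00     1,265.3181     5,061.2725
  5     1,375.00     1,239.2930     6,196.4649
  6    51,375.00    45,352.0980   272,112.5880
  Σ                 51,814.3373   291,230.7526
P = 51,814.3373; Macaulay duration = 291,230.7526 / 51,814.3373 = 5.62066 years.
Modified duration = D_Mac / (1 + y) = 5.62066 / 1.021 = 5.50505 years.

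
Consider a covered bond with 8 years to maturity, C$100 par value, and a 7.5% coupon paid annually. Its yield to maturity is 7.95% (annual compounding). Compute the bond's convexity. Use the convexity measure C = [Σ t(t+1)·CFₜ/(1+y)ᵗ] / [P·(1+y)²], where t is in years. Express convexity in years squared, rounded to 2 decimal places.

With y = 0.0795:
  t   CF        PV=CF/(1+0.0795)^t    t·PV        t(t+1)·PV
  1         7.50         6.9477         6.9477          13.8953
  2         7.50         6.4360        12.8720          38.6160
  3         7.50         5.9620        17.8861          71.5442
  4         7.50         5.5229        22.0918         110.4589
  5         7.50         5.1162        25.5810         153.4862
  6         7.50         4.7394        28.4365         199.0557
  7         7.50         4.3904        30.7327         245.8616
  8       107.50        58.2945       466.3557       4,197.2012
  Σ                     97.4091       610.9034       5,030.1192
P = 97.4091.
Convexity = Σ t(t+1)·PV / [P·(1+y)²] = 5,030.1192 / (97.4091 × 1.165320) = 44.31324.

44.31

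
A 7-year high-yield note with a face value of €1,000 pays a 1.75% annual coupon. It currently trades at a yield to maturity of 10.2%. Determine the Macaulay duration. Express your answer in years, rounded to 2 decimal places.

Periodic yield y = 0.102. Discount each cash flow and weight by its year:
  t   CF        PV=CF/(1+0.102)^t    t·PV
  1        17.50        15.8802        15.8802
  2        17.50        14.4104        28.8207
  3        17.50        13.0766        39.2297
  4        17.50        11.8662        47.4648
  5        17.50        10.7679        53.8394
  6        17.50         9.7712        58.6273
  7     1,017.50       515.5411     3,608.7874
  Σ                    591.3135     3,852.6494
Price P = Σ PV = 591.3135.
Macaulay duration = Σ(t·PV) / P = 3,852.6494 / 591.3135 = 6.51541 years.

6.52 years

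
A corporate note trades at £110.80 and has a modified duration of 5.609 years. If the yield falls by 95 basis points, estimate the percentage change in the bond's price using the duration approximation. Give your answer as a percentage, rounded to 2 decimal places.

Duration approximation: ΔP/P ≈ -D_mod · Δy = -5.609 × (-0.0095) = +0.0532855.
As a percentage: +5.32855%.

+5.33%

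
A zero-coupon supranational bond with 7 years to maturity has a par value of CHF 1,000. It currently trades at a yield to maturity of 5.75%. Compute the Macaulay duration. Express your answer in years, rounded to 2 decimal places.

7.00 years

A zero-coupon bond has a single cash flow at maturity, so its Macaulay duration equals its maturity: 7 years.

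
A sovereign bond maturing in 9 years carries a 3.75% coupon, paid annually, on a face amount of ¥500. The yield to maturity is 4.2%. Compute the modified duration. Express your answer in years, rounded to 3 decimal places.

Periodic yield y = 0.042. First find Macaulay duration:
  t   CF        PV=CF/(1+0.042)^t    t·PV
  1        18.75        17.9942        17.9942
  2        18.75        17.2689        34.5379
  3        18.75        16.5729        49.7187
  4        18.75        15.9049        63.6195
  5        18.75        15.2638        76.3190
  6        18.75        14.6486        87.8914
  7        18.75        14.0581        98.4068
  8        18.75        13.4915       107.9318
  9       518.75       358.2190     3,223.9712
  Σ                    483.4219     3,760.3905
P = 483.4219; Macaulay duration = 3,760.3905 / 483.4219 = 7.77869 years.
Modified duration = D_Mac / (1 + y) = 7.77869 / 1.042 = 7.46516 years.

7.465 years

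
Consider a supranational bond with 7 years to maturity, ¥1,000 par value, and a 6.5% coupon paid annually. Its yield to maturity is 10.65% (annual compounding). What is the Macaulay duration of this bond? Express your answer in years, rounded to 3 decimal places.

Periodic yield y = 0.1065. Discount each cash flow and weight by its year:
  t   CF        PV=CF/(1+0.1065)^t    t·PV
  1        65.00        58.7438        58.7438
  2        65.00        53.0897       106.1795
  3        65.00        47.9799       143.9396
  4        65.00        43.3618       173.4474
  5        65.00        39.1883       195.9414
  6        65.00        35.4164       212.4986
  7     1,065.00       524.4326     3,671.0282
  Σ                    802.2125     4,561.7785
Price P = Σ PV = 802.2125.
Macaulay duration = Σ(t·PV) / P = 4,561.7785 / 802.2125 = 5.68650 years.

5.686 years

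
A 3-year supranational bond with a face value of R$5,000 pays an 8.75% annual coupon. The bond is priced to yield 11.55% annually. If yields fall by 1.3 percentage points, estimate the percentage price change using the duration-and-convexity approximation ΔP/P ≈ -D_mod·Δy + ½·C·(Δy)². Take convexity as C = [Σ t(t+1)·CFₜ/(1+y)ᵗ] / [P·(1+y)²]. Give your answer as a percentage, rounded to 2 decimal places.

+3.28%

With y = 0.1155:
  t   CF        PV=CF/(1+0.1155)^t    t·PV        t(t+1)·PV
  1       437.50       392.2008       392.2008         784.4016
  2       437.50       351.5919       703.1839       2,109.5516
  3     5,437.50     3,917.3335    11,752.0005      47,008.0020
  Σ                  4,661.1262    12,847.3852      49,901.9552
P = 4,661.1262; D_Mac = 2.75628 yrs; D_mod = 2.47090 yrs; C = 8.60375.
Duration effect: -2.47090 × (-0.013) = +0.032122
Convexity effect: 0.5 × 8.60375 × (-0.013)² = +0.0007270
ΔP/P ≈ +0.032122 + 0.0007270 = +0.032849 = +3.2849%.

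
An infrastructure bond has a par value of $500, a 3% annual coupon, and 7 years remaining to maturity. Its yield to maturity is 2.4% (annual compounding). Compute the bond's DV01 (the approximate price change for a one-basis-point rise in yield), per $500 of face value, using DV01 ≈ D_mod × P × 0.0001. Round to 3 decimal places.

Periodic yield y = 0.024.
  t   CF        PV=CF/(1+0.024)^t    t·PV
  1        15.00        14.6484        14.6484
  2        15.00        14.3051        28.6102
  3        15.00        13.9698        41.9095
  4        15.00        13.6424        54.5697
  5        15.00        13.3227        66.6134
  6        15.00        13.0104        78.0626
  7       515.00       436.2220     3,053.5538
  Σ                    519.1209     3,337.9676
P = 519.1209; D_Mac = 6.43004 yrs; D_mod = 6.27934 yrs.
DV01 ≈ 6.27934 × 519.1209 × 0.0001 = 0.325973.

$0.326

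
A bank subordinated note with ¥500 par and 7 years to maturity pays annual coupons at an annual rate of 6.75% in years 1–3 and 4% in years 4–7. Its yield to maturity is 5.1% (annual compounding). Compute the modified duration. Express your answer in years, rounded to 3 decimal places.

5.612 years

Periodic yield y = 0.051. First find Macaulay duration:
  t   CF        PV=CF/(1+0.051)^t    t·PV
  1        33.75        32.1123        32.1123
  2        33.75        30.5540        61.1080
  3        33.75        29.0714        87.2141
  4        20.00        16.3915        65.5661
  5        20.00        15.5961        77.9806
  6        20.00        14.8393        89.0359
  7       520.00       367.1000     2,569.6997
  Σ                    505.6646     2,982.7166
P = 505.6646; Macaulay duration = 2,982.7166 / 505.6646 = 5.89861 years.
Modified duration = D_Mac / (1 + y) = 5.89861 / 1.051 = 5.61238 years.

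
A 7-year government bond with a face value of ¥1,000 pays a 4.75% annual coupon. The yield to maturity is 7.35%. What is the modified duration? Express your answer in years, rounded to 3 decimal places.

5.623 years

Periodic yield y = 0.0735. First find Macaulay duration:
  t   CF        PV=CF/(1+0.0735)^t    t·PV
  1        47.50        44.2478        44.2478
  2        47.50        41.2182        82.4365
  3        47.50        38.3961       115.1884
  4        47.50        35.7672       143.0690
  5        47.50        33.3183       166.5917
  6        47.50        31.0371       186.2227
  7     1,047.50       637.5873     4,463.1114
  Σ                    861.5722     5,200.8674
P = 861.5722; Macaulay duration = 5,200.8674 / 861.5722 = 6.03648 years.
Modified duration = D_Mac / (1 + y) = 6.03648 / 1.0735 = 5.62318 years.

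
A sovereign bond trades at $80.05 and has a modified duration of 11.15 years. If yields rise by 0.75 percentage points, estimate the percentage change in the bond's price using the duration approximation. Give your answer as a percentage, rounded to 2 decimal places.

Duration approximation: ΔP/P ≈ -D_mod · Δy = -11.15 × (+0.0075) = -0.083625.
As a percentage: -8.3625%.

-8.36%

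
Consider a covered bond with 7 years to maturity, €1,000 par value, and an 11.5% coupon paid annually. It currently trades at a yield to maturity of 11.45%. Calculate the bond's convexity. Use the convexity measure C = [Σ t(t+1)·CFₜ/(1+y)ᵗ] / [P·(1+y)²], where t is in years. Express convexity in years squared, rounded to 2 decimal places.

29.73

With y = 0.1145:
  t   CF        PV=CF/(1+0.1145)^t    t·PV        t(t+1)·PV
  1       115.00       103.1853       103.1853         206.3706
  2       115.00        92.5844       185.1687         555.5062
  3       115.00        83.0726       249.2177         996.8708
  4       115.00        74.5380       298.1519       1,490.7594
  5       115.00        66.8802       334.4009       2,006.4056
  6       115.00        60.0091       360.0548       2,520.3839
  7     1,115.00       522.0527     3,654.3690      29,234.9520
  Σ                  1,002.3222     5,184.5484      37,011.2484
P = 1,002.3222.
Convexity = Σ t(t+1)·PV / [P·(1+y)²] = 37,011.2484 / (1,002.3222 × 1.242110) = 29.72804.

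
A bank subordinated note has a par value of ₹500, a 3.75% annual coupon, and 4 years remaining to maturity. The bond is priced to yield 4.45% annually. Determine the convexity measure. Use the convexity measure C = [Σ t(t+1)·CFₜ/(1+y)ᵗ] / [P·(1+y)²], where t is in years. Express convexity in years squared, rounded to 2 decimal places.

With y = 0.0445:
  t   CF        PV=CF/(1+0.0445)^t    t·PV        t(t+1)·PV
  1        18.75        17.9512        17.9512          35.9023
  2        18.75        17.1864        34.3728         103.1183
  3        18.75        16.4542        49.3625         197.4500
  4       518.75       435.8372     1,743.3489       8,716.7447
  Σ                    487.4290     1,845.0354       9,053.2154
P = 487.4290.
Convexity = Σ t(t+1)·PV / [P·(1+y)²] = 9,053.2154 / (487.4290 × 1.090980) = 17.02451.

17.02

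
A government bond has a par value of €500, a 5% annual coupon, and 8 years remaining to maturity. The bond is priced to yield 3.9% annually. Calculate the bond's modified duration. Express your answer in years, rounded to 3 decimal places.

6.579 years

Periodic yield y = 0.039. First find Macaulay duration:
  t   CF        PV=CF/(1+0.039)^t    t·PV
  1        25.00        24.0616        24.0616
  2        25.00        23.1584        46.3168
  3        25.00        22.2891        66.8674
  4        25.00        21.4525        85.8100
  5        25.00        20.6473       103.2363
  6        25.00        19.8722       119.2334
  7        25.00        19.1263       133.8842
  8       525.00       386.5760     3,092.6082
  Σ                    537.1835     3,672.0179
P = 537.1835; Macaulay duration = 3,672.0179 / 537.1835 = 6.83569 years.
Modified duration = D_Mac / (1 + y) = 6.83569 / 1.039 = 6.57910 years.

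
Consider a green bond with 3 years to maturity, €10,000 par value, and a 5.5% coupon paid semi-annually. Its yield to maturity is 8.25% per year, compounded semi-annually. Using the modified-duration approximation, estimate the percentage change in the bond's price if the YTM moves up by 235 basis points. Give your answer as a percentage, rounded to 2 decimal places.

Periodic yield y = 0.04125. Modified duration first:
  t   CF        PV=CF/(1+0.04125)^t    t·PV
  1       275.00       264.1056       264.1056
  2       275.00       253.6429       507.2857
  3       275.00       243.5946       730.7838
  4       275.00       233.9444       935.7776
  5       275.00       224.6765     1,123.3824
  6    10,275.00     8,062.1661    48,372.9969
  Σ                  9,282.1301    51,934.3321
P = 9,282.1301; D_Mac = 5.59509 half-year periods = 2.79754 yrs; D_mod = 2.79754/(1+0.04125) = 2.68672 yrs.
ΔP/P ≈ -D_mod · Δy = -2.68672 × (+0.0235) = -0.063138 = -6.3138%.

-6.31%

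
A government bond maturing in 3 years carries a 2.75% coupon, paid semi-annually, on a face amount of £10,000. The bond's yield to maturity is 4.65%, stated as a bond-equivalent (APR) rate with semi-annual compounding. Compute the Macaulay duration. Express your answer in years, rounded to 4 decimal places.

Periodic yield y = 0.02325. Discount each cash flow and weight by its period:
  t   CF        PV=CF/(1+0.02325)^t    t·PV
  1       137.50       134.3758       134.3758
  2       137.50       131.3225       262.6450
  3       137.50       128.3386       385.0159
  4       137.50       125.4226       501.6903
  5       137.50       122.5728       612.8638
  6    10,137.50     8,831.6195    52,989.7167
  Σ                  9,473.6517    54,886.3074
Price P = Σ PV = 9,473.6517.
Macaulay duration = Σ(t·PV) / P = 54,886.3074 / 9,473.6517 = 5.79357 half-year periods.
In years: 5.79357 / 2 = 2.89679 years.

2.8968 years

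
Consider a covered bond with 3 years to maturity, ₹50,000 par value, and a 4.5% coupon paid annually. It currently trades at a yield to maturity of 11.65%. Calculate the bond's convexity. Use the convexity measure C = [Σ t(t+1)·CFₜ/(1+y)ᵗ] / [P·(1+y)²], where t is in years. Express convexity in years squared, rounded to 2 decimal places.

9.03

With y = 0.1165:
  t   CF        PV=CF/(1+0.1165)^t    t·PV        t(t+1)·PV
  1     2,250.00     2,015.2262     2,015.2262       4,030.4523
  2     2,250.00     1,804.9495     3,609.8991      10,829.6972
  3    52,250.00    37,541.3696   112,624.1088     450,496.4351
  Σ                 41,361.5453   118,249.2340     465,356.5846
P = 41,361.5453.
Convexity = Σ t(t+1)·PV / [P·(1+y)²] = 465,356.5846 / (41,361.5453 × 1.246572) = 9.02551.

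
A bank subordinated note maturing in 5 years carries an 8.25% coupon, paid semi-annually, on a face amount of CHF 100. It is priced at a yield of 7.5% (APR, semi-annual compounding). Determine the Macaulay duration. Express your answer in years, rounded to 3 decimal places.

Periodic yield y = 0.0375. Discount each cash flow and weight by its period:
  t   CF        PV=CF/(1+0.0375)^t    t·PV
  1        4.125         3.9759         3.9759
  2        4.125         3.8322         7.6644
  3        4.125         3.6937        11.0810
  4        4.125         3.5602        14.2407
  5        4.125         3.4315        17.1575
  6        4.125         3.3075        19.8448
  7        4.125         3.1879        22.3154
  8        4.125         3.0727        24.5815
  9        4.125         2.9616        26.6547
  10     104.125        72.0566       720.5663
  Σ                    103.0798       868.0823
Price P = Σ PV = 103.0798.
Macaulay duration = Σ(t·PV) / P = 868.0823 / 103.0798 = 8.42146 half-year periods.
In years: 8.42146 / 2 = 4.21073 years.

4.211 years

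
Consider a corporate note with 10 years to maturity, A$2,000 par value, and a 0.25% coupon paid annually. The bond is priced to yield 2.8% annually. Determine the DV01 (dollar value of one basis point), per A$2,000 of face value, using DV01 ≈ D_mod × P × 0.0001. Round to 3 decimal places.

Periodic yield y = 0.028.
  t   CF        PV=CF/(1+0.028)^t    t·PV
  1         5.00         4.8638         4.8638
  2         5.00         4.7313         9.4627
  3         5.00         4.6025        13.8074
  4         5.00         4.4771        17.9084
  5         5.00         4.3552        21.7758
  6         5.00         4.2365        25.4192
  7         5.00         4.1211        28.8480
  8         5.00         4.0089        32.0712
  9         5.00         3.8997        35.0974
  10    2,005.00     1,521.1892    15,211.8919
  Σ                  1,560.4854    15,401.1459
P = 1,560.4854; D_Mac = 9.86946 yrs; D_mod = 9.60064 yrs.
DV01 ≈ 9.60064 × 1,560.4854 × 0.0001 = 1.498166.

A$1.498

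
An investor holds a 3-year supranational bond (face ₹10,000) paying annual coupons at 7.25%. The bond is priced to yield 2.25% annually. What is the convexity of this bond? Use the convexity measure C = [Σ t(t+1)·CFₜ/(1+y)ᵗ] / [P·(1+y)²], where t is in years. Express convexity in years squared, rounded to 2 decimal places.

10.54

With y = 0.0225:
  t   CF        PV=CF/(1+0.0225)^t    t·PV        t(t+1)·PV
  1       725.00       709.0465       709.0465       1,418.0929
  2       725.00       693.4440     1,386.8879       4,160.6638
  3    10,725.00    10,032.4580    30,097.3740     120,389.4962
  Σ                 11,434.9484    32,193.3084     125,968.2529
P = 11,434.9484.
Convexity = Σ t(t+1)·PV / [P·(1+y)²] = 125,968.2529 / (11,434.9484 × 1.045506) = 10.53659.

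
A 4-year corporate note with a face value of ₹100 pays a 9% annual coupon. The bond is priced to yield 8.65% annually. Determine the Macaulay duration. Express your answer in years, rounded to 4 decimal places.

Periodic yield y = 0.0865. Discount each cash flow and weight by its year:
  t   CF        PV=CF/(1+0.0865)^t    t·PV
  1         9.00         8.2835         8.2835
  2         9.00         7.6240        15.2480
  3         9.00         7.0170        21.0511
  4       109.00        78.2182       312.8726
  Σ                    101.1427       357.4552
Price P = Σ PV = 101.1427.
Macaulay duration = Σ(t·PV) / P = 357.4552 / 101.1427 = 3.53417 years.

3.5342 years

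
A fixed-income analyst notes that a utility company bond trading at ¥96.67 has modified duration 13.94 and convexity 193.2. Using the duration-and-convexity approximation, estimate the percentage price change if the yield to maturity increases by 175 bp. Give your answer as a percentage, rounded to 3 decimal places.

-21.437%

Duration effect: -D_mod·Δy = -13.94 × (+0.0175) = -0.243950
Convexity effect: ½·C·(Δy)² = 0.5 × 193.2 × (0.0175)² = +0.02958375
ΔP/P ≈ -0.243950 + 0.02958375 = -0.21436625
= -21.436625%.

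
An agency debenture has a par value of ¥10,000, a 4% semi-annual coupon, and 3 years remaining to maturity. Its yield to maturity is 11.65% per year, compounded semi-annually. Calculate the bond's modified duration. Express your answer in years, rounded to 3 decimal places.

Periodic yield y = 0.05825. First find Macaulay duration:
  t   CF        PV=CF/(1+0.05825)^t    t·PV
  1       200.00       188.9913       188.9913
  2       200.00       178.5885       357.1770
  3       200.00       168.7583       506.2749
  4       200.00       159.4692       637.8769
  5       200.00       150.6914       753.4572
  6    10,200.00     7,262.2385    43,573.4311
  Σ                  8,108.7372    46,017.2084
P = 8,108.7372; Macaulay duration = 46,017.2084 / 8,108.7372 = 5.67502 half-year periods = 2.83751 years.
Modified duration = D_Mac / (1 + y) = 2.83751 / 1.05825 = 2.68132 years.

2.681 years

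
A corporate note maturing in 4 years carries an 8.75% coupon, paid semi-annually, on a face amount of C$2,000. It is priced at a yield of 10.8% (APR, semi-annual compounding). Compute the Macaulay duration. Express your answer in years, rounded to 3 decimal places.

Periodic yield y = 0.054. Discount each cash flow and weight by its period:
  t   CF        PV=CF/(1+0.054)^t    t·PV
  1        87.50        83.0171        83.0171
  2        87.50        78.7638       157.5277
  3        87.50        74.7285       224.1855
  4        87.50        70.8999       283.5996
  5        87.50        67.2675       336.3373
  6        87.50        63.8211       382.9267
  7        87.50        60.5513       423.8594
  8     2,087.50     1,370.5712    10,964.5695
  Σ                  1,869.6204    12,856.0227
Price P = Σ PV = 1,869.6204.
Macaulay duration = Σ(t·PV) / P = 12,856.0227 / 1,869.6204 = 6.87627 half-year periods.
In years: 6.87627 / 2 = 3.43814 years.

3.438 years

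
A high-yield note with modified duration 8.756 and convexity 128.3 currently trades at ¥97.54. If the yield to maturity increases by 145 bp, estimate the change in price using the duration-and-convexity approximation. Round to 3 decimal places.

Duration effect: -D_mod·Δy = -8.756 × (+0.0145) = -0.126962
Convexity effect: ½·C·(Δy)² = 0.5 × 128.3 × (0.0145)² = +0.0134875375
ΔP/P ≈ -0.126962 + 0.0134875375 = -0.1134744625
ΔP ≈ 97.54 × (-0.1134744625) = -11.06829907225.

-¥11.068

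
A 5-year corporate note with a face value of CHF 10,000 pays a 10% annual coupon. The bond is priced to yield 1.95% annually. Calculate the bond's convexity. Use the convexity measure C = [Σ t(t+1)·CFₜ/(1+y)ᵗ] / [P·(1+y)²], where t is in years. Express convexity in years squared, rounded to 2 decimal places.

With y = 0.0195:
  t   CF        PV=CF/(1+0.0195)^t    t·PV        t(t+1)·PV
  1     1,000.00       980.8730       980.8730       1,961.7460
  2     1,000.00       962.1118     1,924.2236       5,772.6708
  3     1,000.00       943.7095     2,831.1284      11,324.5135
  4     1,000.00       925.6591     3,702.6364      18,513.1822
  5    11,000.00     9,987.4941    49,937.4704     299,624.8222
  Σ                 13,799.8474    59,376.3318     337,196.9347
P = 13,799.8474.
Convexity = Σ t(t+1)·PV / [P·(1+y)²] = 337,196.9347 / (13,799.8474 × 1.039380) = 23.50904.

23.51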